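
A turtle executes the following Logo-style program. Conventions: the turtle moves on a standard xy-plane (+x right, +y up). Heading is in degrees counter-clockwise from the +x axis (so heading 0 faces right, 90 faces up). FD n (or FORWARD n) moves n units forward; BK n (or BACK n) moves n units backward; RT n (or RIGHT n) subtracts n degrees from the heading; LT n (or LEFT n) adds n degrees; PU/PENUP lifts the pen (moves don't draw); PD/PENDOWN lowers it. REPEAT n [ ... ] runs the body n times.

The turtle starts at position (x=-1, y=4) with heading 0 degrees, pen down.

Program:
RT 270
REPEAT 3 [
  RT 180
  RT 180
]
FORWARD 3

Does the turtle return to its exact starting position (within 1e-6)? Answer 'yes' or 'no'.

Answer: no

Derivation:
Executing turtle program step by step:
Start: pos=(-1,4), heading=0, pen down
RT 270: heading 0 -> 90
REPEAT 3 [
  -- iteration 1/3 --
  RT 180: heading 90 -> 270
  RT 180: heading 270 -> 90
  -- iteration 2/3 --
  RT 180: heading 90 -> 270
  RT 180: heading 270 -> 90
  -- iteration 3/3 --
  RT 180: heading 90 -> 270
  RT 180: heading 270 -> 90
]
FD 3: (-1,4) -> (-1,7) [heading=90, draw]
Final: pos=(-1,7), heading=90, 1 segment(s) drawn

Start position: (-1, 4)
Final position: (-1, 7)
Distance = 3; >= 1e-6 -> NOT closed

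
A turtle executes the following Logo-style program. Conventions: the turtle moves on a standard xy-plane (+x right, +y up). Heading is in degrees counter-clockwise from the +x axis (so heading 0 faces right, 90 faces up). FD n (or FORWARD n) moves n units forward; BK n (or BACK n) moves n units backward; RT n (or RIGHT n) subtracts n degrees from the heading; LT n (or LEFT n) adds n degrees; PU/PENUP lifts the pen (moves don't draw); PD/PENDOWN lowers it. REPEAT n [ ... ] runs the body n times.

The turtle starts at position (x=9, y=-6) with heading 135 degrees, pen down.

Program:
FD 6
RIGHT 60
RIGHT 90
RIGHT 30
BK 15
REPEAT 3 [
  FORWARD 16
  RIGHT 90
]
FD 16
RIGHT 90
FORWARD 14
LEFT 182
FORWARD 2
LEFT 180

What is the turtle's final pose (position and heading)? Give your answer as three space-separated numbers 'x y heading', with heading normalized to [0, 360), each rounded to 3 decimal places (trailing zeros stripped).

Executing turtle program step by step:
Start: pos=(9,-6), heading=135, pen down
FD 6: (9,-6) -> (4.757,-1.757) [heading=135, draw]
RT 60: heading 135 -> 75
RT 90: heading 75 -> 345
RT 30: heading 345 -> 315
BK 15: (4.757,-1.757) -> (-5.849,8.849) [heading=315, draw]
REPEAT 3 [
  -- iteration 1/3 --
  FD 16: (-5.849,8.849) -> (5.464,-2.464) [heading=315, draw]
  RT 90: heading 315 -> 225
  -- iteration 2/3 --
  FD 16: (5.464,-2.464) -> (-5.849,-13.778) [heading=225, draw]
  RT 90: heading 225 -> 135
  -- iteration 3/3 --
  FD 16: (-5.849,-13.778) -> (-17.163,-2.464) [heading=135, draw]
  RT 90: heading 135 -> 45
]
FD 16: (-17.163,-2.464) -> (-5.849,8.849) [heading=45, draw]
RT 90: heading 45 -> 315
FD 14: (-5.849,8.849) -> (4.05,-1.05) [heading=315, draw]
LT 182: heading 315 -> 137
FD 2: (4.05,-1.05) -> (2.588,0.314) [heading=137, draw]
LT 180: heading 137 -> 317
Final: pos=(2.588,0.314), heading=317, 8 segment(s) drawn

Answer: 2.588 0.314 317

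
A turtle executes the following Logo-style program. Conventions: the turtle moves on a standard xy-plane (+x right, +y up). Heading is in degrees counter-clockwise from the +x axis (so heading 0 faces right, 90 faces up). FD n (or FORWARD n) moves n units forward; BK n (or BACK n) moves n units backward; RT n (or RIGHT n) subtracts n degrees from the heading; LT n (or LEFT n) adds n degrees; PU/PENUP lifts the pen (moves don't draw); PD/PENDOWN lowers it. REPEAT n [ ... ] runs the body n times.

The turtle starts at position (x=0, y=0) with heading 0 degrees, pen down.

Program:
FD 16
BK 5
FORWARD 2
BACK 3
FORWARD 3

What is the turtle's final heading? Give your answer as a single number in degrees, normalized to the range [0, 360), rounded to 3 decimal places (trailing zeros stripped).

Answer: 0

Derivation:
Executing turtle program step by step:
Start: pos=(0,0), heading=0, pen down
FD 16: (0,0) -> (16,0) [heading=0, draw]
BK 5: (16,0) -> (11,0) [heading=0, draw]
FD 2: (11,0) -> (13,0) [heading=0, draw]
BK 3: (13,0) -> (10,0) [heading=0, draw]
FD 3: (10,0) -> (13,0) [heading=0, draw]
Final: pos=(13,0), heading=0, 5 segment(s) drawn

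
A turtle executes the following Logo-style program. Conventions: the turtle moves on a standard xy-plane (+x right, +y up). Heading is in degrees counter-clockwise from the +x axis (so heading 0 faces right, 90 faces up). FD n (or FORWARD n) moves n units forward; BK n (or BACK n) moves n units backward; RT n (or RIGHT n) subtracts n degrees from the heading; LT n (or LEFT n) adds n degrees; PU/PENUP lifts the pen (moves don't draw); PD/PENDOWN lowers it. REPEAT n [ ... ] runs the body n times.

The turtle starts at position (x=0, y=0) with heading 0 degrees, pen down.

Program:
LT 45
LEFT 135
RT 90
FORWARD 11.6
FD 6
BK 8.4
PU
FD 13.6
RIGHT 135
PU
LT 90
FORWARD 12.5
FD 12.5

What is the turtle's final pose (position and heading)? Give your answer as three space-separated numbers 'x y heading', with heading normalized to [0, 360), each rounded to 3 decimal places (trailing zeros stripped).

Executing turtle program step by step:
Start: pos=(0,0), heading=0, pen down
LT 45: heading 0 -> 45
LT 135: heading 45 -> 180
RT 90: heading 180 -> 90
FD 11.6: (0,0) -> (0,11.6) [heading=90, draw]
FD 6: (0,11.6) -> (0,17.6) [heading=90, draw]
BK 8.4: (0,17.6) -> (0,9.2) [heading=90, draw]
PU: pen up
FD 13.6: (0,9.2) -> (0,22.8) [heading=90, move]
RT 135: heading 90 -> 315
PU: pen up
LT 90: heading 315 -> 45
FD 12.5: (0,22.8) -> (8.839,31.639) [heading=45, move]
FD 12.5: (8.839,31.639) -> (17.678,40.478) [heading=45, move]
Final: pos=(17.678,40.478), heading=45, 3 segment(s) drawn

Answer: 17.678 40.478 45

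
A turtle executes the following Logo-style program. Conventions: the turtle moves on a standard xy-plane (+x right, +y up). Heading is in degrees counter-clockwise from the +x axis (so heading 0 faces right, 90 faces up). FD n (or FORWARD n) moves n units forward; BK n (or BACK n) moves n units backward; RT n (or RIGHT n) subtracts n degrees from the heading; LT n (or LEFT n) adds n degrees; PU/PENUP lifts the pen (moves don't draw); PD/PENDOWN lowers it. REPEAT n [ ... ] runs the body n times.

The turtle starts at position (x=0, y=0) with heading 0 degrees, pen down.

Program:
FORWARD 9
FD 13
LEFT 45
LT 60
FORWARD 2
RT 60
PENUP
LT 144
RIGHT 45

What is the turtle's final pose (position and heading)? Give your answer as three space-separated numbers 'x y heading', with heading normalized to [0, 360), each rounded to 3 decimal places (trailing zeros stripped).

Executing turtle program step by step:
Start: pos=(0,0), heading=0, pen down
FD 9: (0,0) -> (9,0) [heading=0, draw]
FD 13: (9,0) -> (22,0) [heading=0, draw]
LT 45: heading 0 -> 45
LT 60: heading 45 -> 105
FD 2: (22,0) -> (21.482,1.932) [heading=105, draw]
RT 60: heading 105 -> 45
PU: pen up
LT 144: heading 45 -> 189
RT 45: heading 189 -> 144
Final: pos=(21.482,1.932), heading=144, 3 segment(s) drawn

Answer: 21.482 1.932 144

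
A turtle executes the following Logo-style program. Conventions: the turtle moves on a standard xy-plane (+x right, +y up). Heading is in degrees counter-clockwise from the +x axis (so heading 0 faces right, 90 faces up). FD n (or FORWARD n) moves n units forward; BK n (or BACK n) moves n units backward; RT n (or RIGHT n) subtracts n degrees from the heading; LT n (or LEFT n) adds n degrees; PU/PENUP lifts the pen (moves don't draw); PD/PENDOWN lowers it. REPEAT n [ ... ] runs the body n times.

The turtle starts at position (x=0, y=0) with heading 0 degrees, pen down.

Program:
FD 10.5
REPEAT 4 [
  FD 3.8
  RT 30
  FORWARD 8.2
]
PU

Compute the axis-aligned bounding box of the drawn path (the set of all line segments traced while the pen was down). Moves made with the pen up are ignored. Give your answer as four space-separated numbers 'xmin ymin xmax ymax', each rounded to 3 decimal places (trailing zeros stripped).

Answer: 0 -35.494 30.692 0

Derivation:
Executing turtle program step by step:
Start: pos=(0,0), heading=0, pen down
FD 10.5: (0,0) -> (10.5,0) [heading=0, draw]
REPEAT 4 [
  -- iteration 1/4 --
  FD 3.8: (10.5,0) -> (14.3,0) [heading=0, draw]
  RT 30: heading 0 -> 330
  FD 8.2: (14.3,0) -> (21.401,-4.1) [heading=330, draw]
  -- iteration 2/4 --
  FD 3.8: (21.401,-4.1) -> (24.692,-6) [heading=330, draw]
  RT 30: heading 330 -> 300
  FD 8.2: (24.692,-6) -> (28.792,-13.101) [heading=300, draw]
  -- iteration 3/4 --
  FD 3.8: (28.792,-13.101) -> (30.692,-16.392) [heading=300, draw]
  RT 30: heading 300 -> 270
  FD 8.2: (30.692,-16.392) -> (30.692,-24.592) [heading=270, draw]
  -- iteration 4/4 --
  FD 3.8: (30.692,-24.592) -> (30.692,-28.392) [heading=270, draw]
  RT 30: heading 270 -> 240
  FD 8.2: (30.692,-28.392) -> (26.592,-35.494) [heading=240, draw]
]
PU: pen up
Final: pos=(26.592,-35.494), heading=240, 9 segment(s) drawn

Segment endpoints: x in {0, 10.5, 14.3, 21.401, 24.692, 26.592, 28.792, 30.692}, y in {-35.494, -28.392, -24.592, -16.392, -13.101, -6, -4.1, 0}
xmin=0, ymin=-35.494, xmax=30.692, ymax=0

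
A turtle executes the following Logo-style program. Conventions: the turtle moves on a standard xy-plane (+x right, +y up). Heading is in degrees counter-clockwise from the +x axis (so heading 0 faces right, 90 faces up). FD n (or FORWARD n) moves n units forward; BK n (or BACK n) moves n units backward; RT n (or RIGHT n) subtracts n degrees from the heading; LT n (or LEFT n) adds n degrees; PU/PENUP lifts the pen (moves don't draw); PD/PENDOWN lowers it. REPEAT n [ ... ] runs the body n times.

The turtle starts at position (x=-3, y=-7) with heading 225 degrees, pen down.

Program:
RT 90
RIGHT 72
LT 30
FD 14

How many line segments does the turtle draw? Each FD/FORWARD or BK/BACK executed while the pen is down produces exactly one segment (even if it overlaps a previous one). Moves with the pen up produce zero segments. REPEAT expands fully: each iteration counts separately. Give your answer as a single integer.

Executing turtle program step by step:
Start: pos=(-3,-7), heading=225, pen down
RT 90: heading 225 -> 135
RT 72: heading 135 -> 63
LT 30: heading 63 -> 93
FD 14: (-3,-7) -> (-3.733,6.981) [heading=93, draw]
Final: pos=(-3.733,6.981), heading=93, 1 segment(s) drawn
Segments drawn: 1

Answer: 1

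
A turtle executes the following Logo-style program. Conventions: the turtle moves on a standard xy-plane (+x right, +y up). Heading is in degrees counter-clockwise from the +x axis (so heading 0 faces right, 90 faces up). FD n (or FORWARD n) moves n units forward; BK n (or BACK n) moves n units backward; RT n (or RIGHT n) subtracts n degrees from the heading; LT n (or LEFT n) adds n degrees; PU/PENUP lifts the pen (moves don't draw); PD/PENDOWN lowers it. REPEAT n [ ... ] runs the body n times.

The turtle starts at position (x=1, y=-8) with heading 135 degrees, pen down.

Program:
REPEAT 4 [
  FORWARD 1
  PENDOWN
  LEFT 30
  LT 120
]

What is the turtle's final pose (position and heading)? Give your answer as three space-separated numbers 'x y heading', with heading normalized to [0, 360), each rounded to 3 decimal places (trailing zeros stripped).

Answer: 0.103 -8 15

Derivation:
Executing turtle program step by step:
Start: pos=(1,-8), heading=135, pen down
REPEAT 4 [
  -- iteration 1/4 --
  FD 1: (1,-8) -> (0.293,-7.293) [heading=135, draw]
  PD: pen down
  LT 30: heading 135 -> 165
  LT 120: heading 165 -> 285
  -- iteration 2/4 --
  FD 1: (0.293,-7.293) -> (0.552,-8.259) [heading=285, draw]
  PD: pen down
  LT 30: heading 285 -> 315
  LT 120: heading 315 -> 75
  -- iteration 3/4 --
  FD 1: (0.552,-8.259) -> (0.811,-7.293) [heading=75, draw]
  PD: pen down
  LT 30: heading 75 -> 105
  LT 120: heading 105 -> 225
  -- iteration 4/4 --
  FD 1: (0.811,-7.293) -> (0.103,-8) [heading=225, draw]
  PD: pen down
  LT 30: heading 225 -> 255
  LT 120: heading 255 -> 15
]
Final: pos=(0.103,-8), heading=15, 4 segment(s) drawn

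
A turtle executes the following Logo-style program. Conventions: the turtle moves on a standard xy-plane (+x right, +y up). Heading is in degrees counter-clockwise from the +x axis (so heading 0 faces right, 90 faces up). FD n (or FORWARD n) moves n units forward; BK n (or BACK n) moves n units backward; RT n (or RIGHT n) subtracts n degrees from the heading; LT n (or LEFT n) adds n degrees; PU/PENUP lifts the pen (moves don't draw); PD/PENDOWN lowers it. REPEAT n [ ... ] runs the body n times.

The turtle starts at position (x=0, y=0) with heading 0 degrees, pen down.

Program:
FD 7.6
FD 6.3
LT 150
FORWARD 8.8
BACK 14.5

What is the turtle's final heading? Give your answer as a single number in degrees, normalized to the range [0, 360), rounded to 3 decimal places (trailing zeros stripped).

Executing turtle program step by step:
Start: pos=(0,0), heading=0, pen down
FD 7.6: (0,0) -> (7.6,0) [heading=0, draw]
FD 6.3: (7.6,0) -> (13.9,0) [heading=0, draw]
LT 150: heading 0 -> 150
FD 8.8: (13.9,0) -> (6.279,4.4) [heading=150, draw]
BK 14.5: (6.279,4.4) -> (18.836,-2.85) [heading=150, draw]
Final: pos=(18.836,-2.85), heading=150, 4 segment(s) drawn

Answer: 150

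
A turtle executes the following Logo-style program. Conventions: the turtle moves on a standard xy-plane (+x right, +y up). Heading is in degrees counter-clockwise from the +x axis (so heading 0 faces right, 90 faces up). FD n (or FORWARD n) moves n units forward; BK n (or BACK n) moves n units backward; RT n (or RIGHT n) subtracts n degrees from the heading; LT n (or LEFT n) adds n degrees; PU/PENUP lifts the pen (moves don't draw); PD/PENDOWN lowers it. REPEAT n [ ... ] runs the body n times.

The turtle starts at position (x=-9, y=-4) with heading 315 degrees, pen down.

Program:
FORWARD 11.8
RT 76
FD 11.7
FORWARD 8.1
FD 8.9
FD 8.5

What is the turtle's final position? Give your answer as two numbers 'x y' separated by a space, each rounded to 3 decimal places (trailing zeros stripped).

Answer: -19.816 -44.23

Derivation:
Executing turtle program step by step:
Start: pos=(-9,-4), heading=315, pen down
FD 11.8: (-9,-4) -> (-0.656,-12.344) [heading=315, draw]
RT 76: heading 315 -> 239
FD 11.7: (-0.656,-12.344) -> (-6.682,-22.373) [heading=239, draw]
FD 8.1: (-6.682,-22.373) -> (-10.854,-29.316) [heading=239, draw]
FD 8.9: (-10.854,-29.316) -> (-15.438,-36.945) [heading=239, draw]
FD 8.5: (-15.438,-36.945) -> (-19.816,-44.23) [heading=239, draw]
Final: pos=(-19.816,-44.23), heading=239, 5 segment(s) drawn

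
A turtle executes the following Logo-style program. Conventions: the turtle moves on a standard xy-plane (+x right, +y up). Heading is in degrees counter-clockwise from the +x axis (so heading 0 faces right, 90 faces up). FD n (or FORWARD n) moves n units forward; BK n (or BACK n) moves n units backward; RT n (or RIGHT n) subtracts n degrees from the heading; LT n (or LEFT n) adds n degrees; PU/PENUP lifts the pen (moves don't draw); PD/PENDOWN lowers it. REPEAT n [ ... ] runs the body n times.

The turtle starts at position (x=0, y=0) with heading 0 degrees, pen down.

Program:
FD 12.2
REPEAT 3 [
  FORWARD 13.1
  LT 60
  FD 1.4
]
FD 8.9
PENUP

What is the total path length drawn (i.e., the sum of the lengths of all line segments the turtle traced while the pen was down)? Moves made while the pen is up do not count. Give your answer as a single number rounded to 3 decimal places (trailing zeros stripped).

Answer: 64.6

Derivation:
Executing turtle program step by step:
Start: pos=(0,0), heading=0, pen down
FD 12.2: (0,0) -> (12.2,0) [heading=0, draw]
REPEAT 3 [
  -- iteration 1/3 --
  FD 13.1: (12.2,0) -> (25.3,0) [heading=0, draw]
  LT 60: heading 0 -> 60
  FD 1.4: (25.3,0) -> (26,1.212) [heading=60, draw]
  -- iteration 2/3 --
  FD 13.1: (26,1.212) -> (32.55,12.557) [heading=60, draw]
  LT 60: heading 60 -> 120
  FD 1.4: (32.55,12.557) -> (31.85,13.77) [heading=120, draw]
  -- iteration 3/3 --
  FD 13.1: (31.85,13.77) -> (25.3,25.115) [heading=120, draw]
  LT 60: heading 120 -> 180
  FD 1.4: (25.3,25.115) -> (23.9,25.115) [heading=180, draw]
]
FD 8.9: (23.9,25.115) -> (15,25.115) [heading=180, draw]
PU: pen up
Final: pos=(15,25.115), heading=180, 8 segment(s) drawn

Segment lengths:
  seg 1: (0,0) -> (12.2,0), length = 12.2
  seg 2: (12.2,0) -> (25.3,0), length = 13.1
  seg 3: (25.3,0) -> (26,1.212), length = 1.4
  seg 4: (26,1.212) -> (32.55,12.557), length = 13.1
  seg 5: (32.55,12.557) -> (31.85,13.77), length = 1.4
  seg 6: (31.85,13.77) -> (25.3,25.115), length = 13.1
  seg 7: (25.3,25.115) -> (23.9,25.115), length = 1.4
  seg 8: (23.9,25.115) -> (15,25.115), length = 8.9
Total = 64.6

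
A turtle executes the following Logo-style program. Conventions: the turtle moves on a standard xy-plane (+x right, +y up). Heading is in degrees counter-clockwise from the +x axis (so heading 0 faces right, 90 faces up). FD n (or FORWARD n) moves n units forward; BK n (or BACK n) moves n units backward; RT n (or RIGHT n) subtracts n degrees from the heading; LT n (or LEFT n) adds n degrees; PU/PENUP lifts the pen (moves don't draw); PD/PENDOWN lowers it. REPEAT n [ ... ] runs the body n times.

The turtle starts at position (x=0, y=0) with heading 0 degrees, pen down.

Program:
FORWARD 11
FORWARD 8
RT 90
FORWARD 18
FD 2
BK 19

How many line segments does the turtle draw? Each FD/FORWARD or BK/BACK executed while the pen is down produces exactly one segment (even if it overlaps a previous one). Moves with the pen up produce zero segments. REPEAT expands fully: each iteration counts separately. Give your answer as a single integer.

Answer: 5

Derivation:
Executing turtle program step by step:
Start: pos=(0,0), heading=0, pen down
FD 11: (0,0) -> (11,0) [heading=0, draw]
FD 8: (11,0) -> (19,0) [heading=0, draw]
RT 90: heading 0 -> 270
FD 18: (19,0) -> (19,-18) [heading=270, draw]
FD 2: (19,-18) -> (19,-20) [heading=270, draw]
BK 19: (19,-20) -> (19,-1) [heading=270, draw]
Final: pos=(19,-1), heading=270, 5 segment(s) drawn
Segments drawn: 5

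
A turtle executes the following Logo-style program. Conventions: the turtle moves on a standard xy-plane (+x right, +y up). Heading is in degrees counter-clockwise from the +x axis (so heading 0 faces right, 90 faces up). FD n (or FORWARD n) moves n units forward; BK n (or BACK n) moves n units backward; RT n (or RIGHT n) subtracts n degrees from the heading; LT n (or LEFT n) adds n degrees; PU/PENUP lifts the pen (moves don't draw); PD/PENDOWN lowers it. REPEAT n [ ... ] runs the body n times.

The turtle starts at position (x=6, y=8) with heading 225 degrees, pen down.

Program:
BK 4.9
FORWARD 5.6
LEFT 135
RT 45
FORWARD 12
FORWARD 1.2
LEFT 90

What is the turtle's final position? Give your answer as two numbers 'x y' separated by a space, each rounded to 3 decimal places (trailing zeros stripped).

Answer: 14.839 -1.829

Derivation:
Executing turtle program step by step:
Start: pos=(6,8), heading=225, pen down
BK 4.9: (6,8) -> (9.465,11.465) [heading=225, draw]
FD 5.6: (9.465,11.465) -> (5.505,7.505) [heading=225, draw]
LT 135: heading 225 -> 0
RT 45: heading 0 -> 315
FD 12: (5.505,7.505) -> (13.99,-0.98) [heading=315, draw]
FD 1.2: (13.99,-0.98) -> (14.839,-1.829) [heading=315, draw]
LT 90: heading 315 -> 45
Final: pos=(14.839,-1.829), heading=45, 4 segment(s) drawn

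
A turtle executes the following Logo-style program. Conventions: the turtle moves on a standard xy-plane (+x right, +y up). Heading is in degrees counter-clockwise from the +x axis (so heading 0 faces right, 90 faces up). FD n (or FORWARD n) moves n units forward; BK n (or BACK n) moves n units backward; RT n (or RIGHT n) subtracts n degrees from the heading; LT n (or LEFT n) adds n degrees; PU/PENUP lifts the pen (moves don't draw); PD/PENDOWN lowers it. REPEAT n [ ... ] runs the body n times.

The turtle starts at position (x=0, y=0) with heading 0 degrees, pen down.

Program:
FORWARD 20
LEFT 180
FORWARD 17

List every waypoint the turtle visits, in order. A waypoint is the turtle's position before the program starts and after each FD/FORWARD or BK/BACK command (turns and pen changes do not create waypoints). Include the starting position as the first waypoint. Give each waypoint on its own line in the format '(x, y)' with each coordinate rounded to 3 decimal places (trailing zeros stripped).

Executing turtle program step by step:
Start: pos=(0,0), heading=0, pen down
FD 20: (0,0) -> (20,0) [heading=0, draw]
LT 180: heading 0 -> 180
FD 17: (20,0) -> (3,0) [heading=180, draw]
Final: pos=(3,0), heading=180, 2 segment(s) drawn
Waypoints (3 total):
(0, 0)
(20, 0)
(3, 0)

Answer: (0, 0)
(20, 0)
(3, 0)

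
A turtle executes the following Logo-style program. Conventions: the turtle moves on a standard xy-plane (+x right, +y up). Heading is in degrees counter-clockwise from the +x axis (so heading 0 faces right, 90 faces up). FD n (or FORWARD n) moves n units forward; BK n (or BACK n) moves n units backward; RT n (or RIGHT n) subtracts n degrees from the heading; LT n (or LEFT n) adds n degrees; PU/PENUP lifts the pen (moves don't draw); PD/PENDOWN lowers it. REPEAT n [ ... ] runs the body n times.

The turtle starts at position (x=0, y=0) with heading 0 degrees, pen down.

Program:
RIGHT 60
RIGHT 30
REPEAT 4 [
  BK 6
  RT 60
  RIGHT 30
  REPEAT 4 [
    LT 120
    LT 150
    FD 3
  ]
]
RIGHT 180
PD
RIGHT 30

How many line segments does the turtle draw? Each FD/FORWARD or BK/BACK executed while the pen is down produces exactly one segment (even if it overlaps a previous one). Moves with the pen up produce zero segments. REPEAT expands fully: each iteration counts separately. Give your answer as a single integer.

Answer: 20

Derivation:
Executing turtle program step by step:
Start: pos=(0,0), heading=0, pen down
RT 60: heading 0 -> 300
RT 30: heading 300 -> 270
REPEAT 4 [
  -- iteration 1/4 --
  BK 6: (0,0) -> (0,6) [heading=270, draw]
  RT 60: heading 270 -> 210
  RT 30: heading 210 -> 180
  REPEAT 4 [
    -- iteration 1/4 --
    LT 120: heading 180 -> 300
    LT 150: heading 300 -> 90
    FD 3: (0,6) -> (0,9) [heading=90, draw]
    -- iteration 2/4 --
    LT 120: heading 90 -> 210
    LT 150: heading 210 -> 0
    FD 3: (0,9) -> (3,9) [heading=0, draw]
    -- iteration 3/4 --
    LT 120: heading 0 -> 120
    LT 150: heading 120 -> 270
    FD 3: (3,9) -> (3,6) [heading=270, draw]
    -- iteration 4/4 --
    LT 120: heading 270 -> 30
    LT 150: heading 30 -> 180
    FD 3: (3,6) -> (0,6) [heading=180, draw]
  ]
  -- iteration 2/4 --
  BK 6: (0,6) -> (6,6) [heading=180, draw]
  RT 60: heading 180 -> 120
  RT 30: heading 120 -> 90
  REPEAT 4 [
    -- iteration 1/4 --
    LT 120: heading 90 -> 210
    LT 150: heading 210 -> 0
    FD 3: (6,6) -> (9,6) [heading=0, draw]
    -- iteration 2/4 --
    LT 120: heading 0 -> 120
    LT 150: heading 120 -> 270
    FD 3: (9,6) -> (9,3) [heading=270, draw]
    -- iteration 3/4 --
    LT 120: heading 270 -> 30
    LT 150: heading 30 -> 180
    FD 3: (9,3) -> (6,3) [heading=180, draw]
    -- iteration 4/4 --
    LT 120: heading 180 -> 300
    LT 150: heading 300 -> 90
    FD 3: (6,3) -> (6,6) [heading=90, draw]
  ]
  -- iteration 3/4 --
  BK 6: (6,6) -> (6,0) [heading=90, draw]
  RT 60: heading 90 -> 30
  RT 30: heading 30 -> 0
  REPEAT 4 [
    -- iteration 1/4 --
    LT 120: heading 0 -> 120
    LT 150: heading 120 -> 270
    FD 3: (6,0) -> (6,-3) [heading=270, draw]
    -- iteration 2/4 --
    LT 120: heading 270 -> 30
    LT 150: heading 30 -> 180
    FD 3: (6,-3) -> (3,-3) [heading=180, draw]
    -- iteration 3/4 --
    LT 120: heading 180 -> 300
    LT 150: heading 300 -> 90
    FD 3: (3,-3) -> (3,0) [heading=90, draw]
    -- iteration 4/4 --
    LT 120: heading 90 -> 210
    LT 150: heading 210 -> 0
    FD 3: (3,0) -> (6,0) [heading=0, draw]
  ]
  -- iteration 4/4 --
  BK 6: (6,0) -> (0,0) [heading=0, draw]
  RT 60: heading 0 -> 300
  RT 30: heading 300 -> 270
  REPEAT 4 [
    -- iteration 1/4 --
    LT 120: heading 270 -> 30
    LT 150: heading 30 -> 180
    FD 3: (0,0) -> (-3,0) [heading=180, draw]
    -- iteration 2/4 --
    LT 120: heading 180 -> 300
    LT 150: heading 300 -> 90
    FD 3: (-3,0) -> (-3,3) [heading=90, draw]
    -- iteration 3/4 --
    LT 120: heading 90 -> 210
    LT 150: heading 210 -> 0
    FD 3: (-3,3) -> (0,3) [heading=0, draw]
    -- iteration 4/4 --
    LT 120: heading 0 -> 120
    LT 150: heading 120 -> 270
    FD 3: (0,3) -> (0,0) [heading=270, draw]
  ]
]
RT 180: heading 270 -> 90
PD: pen down
RT 30: heading 90 -> 60
Final: pos=(0,0), heading=60, 20 segment(s) drawn
Segments drawn: 20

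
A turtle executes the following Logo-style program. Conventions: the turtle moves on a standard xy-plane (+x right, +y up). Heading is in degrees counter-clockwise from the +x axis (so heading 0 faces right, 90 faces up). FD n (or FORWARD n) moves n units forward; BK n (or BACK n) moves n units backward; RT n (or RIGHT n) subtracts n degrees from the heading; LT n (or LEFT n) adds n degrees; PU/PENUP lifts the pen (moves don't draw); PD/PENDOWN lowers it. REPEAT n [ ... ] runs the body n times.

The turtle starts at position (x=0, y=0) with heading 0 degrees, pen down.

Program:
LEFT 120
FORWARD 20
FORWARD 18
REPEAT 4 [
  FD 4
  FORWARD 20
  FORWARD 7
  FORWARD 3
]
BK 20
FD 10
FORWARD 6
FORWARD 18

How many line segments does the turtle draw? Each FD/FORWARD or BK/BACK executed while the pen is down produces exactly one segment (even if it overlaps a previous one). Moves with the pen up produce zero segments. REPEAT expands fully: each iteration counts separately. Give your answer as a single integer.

Answer: 22

Derivation:
Executing turtle program step by step:
Start: pos=(0,0), heading=0, pen down
LT 120: heading 0 -> 120
FD 20: (0,0) -> (-10,17.321) [heading=120, draw]
FD 18: (-10,17.321) -> (-19,32.909) [heading=120, draw]
REPEAT 4 [
  -- iteration 1/4 --
  FD 4: (-19,32.909) -> (-21,36.373) [heading=120, draw]
  FD 20: (-21,36.373) -> (-31,53.694) [heading=120, draw]
  FD 7: (-31,53.694) -> (-34.5,59.756) [heading=120, draw]
  FD 3: (-34.5,59.756) -> (-36,62.354) [heading=120, draw]
  -- iteration 2/4 --
  FD 4: (-36,62.354) -> (-38,65.818) [heading=120, draw]
  FD 20: (-38,65.818) -> (-48,83.138) [heading=120, draw]
  FD 7: (-48,83.138) -> (-51.5,89.201) [heading=120, draw]
  FD 3: (-51.5,89.201) -> (-53,91.799) [heading=120, draw]
  -- iteration 3/4 --
  FD 4: (-53,91.799) -> (-55,95.263) [heading=120, draw]
  FD 20: (-55,95.263) -> (-65,112.583) [heading=120, draw]
  FD 7: (-65,112.583) -> (-68.5,118.645) [heading=120, draw]
  FD 3: (-68.5,118.645) -> (-70,121.244) [heading=120, draw]
  -- iteration 4/4 --
  FD 4: (-70,121.244) -> (-72,124.708) [heading=120, draw]
  FD 20: (-72,124.708) -> (-82,142.028) [heading=120, draw]
  FD 7: (-82,142.028) -> (-85.5,148.09) [heading=120, draw]
  FD 3: (-85.5,148.09) -> (-87,150.688) [heading=120, draw]
]
BK 20: (-87,150.688) -> (-77,133.368) [heading=120, draw]
FD 10: (-77,133.368) -> (-82,142.028) [heading=120, draw]
FD 6: (-82,142.028) -> (-85,147.224) [heading=120, draw]
FD 18: (-85,147.224) -> (-94,162.813) [heading=120, draw]
Final: pos=(-94,162.813), heading=120, 22 segment(s) drawn
Segments drawn: 22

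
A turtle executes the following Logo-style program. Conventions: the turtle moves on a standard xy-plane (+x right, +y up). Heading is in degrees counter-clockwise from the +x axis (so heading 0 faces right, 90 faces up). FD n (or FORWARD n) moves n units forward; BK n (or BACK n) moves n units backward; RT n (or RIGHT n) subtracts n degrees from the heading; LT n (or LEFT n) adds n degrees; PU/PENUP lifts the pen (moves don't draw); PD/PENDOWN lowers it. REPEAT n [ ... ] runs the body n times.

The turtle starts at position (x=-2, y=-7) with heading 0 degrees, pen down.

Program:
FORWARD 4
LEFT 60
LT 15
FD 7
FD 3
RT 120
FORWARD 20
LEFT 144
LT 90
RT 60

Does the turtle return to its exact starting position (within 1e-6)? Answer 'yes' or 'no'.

Executing turtle program step by step:
Start: pos=(-2,-7), heading=0, pen down
FD 4: (-2,-7) -> (2,-7) [heading=0, draw]
LT 60: heading 0 -> 60
LT 15: heading 60 -> 75
FD 7: (2,-7) -> (3.812,-0.239) [heading=75, draw]
FD 3: (3.812,-0.239) -> (4.588,2.659) [heading=75, draw]
RT 120: heading 75 -> 315
FD 20: (4.588,2.659) -> (18.73,-11.483) [heading=315, draw]
LT 144: heading 315 -> 99
LT 90: heading 99 -> 189
RT 60: heading 189 -> 129
Final: pos=(18.73,-11.483), heading=129, 4 segment(s) drawn

Start position: (-2, -7)
Final position: (18.73, -11.483)
Distance = 21.209; >= 1e-6 -> NOT closed

Answer: no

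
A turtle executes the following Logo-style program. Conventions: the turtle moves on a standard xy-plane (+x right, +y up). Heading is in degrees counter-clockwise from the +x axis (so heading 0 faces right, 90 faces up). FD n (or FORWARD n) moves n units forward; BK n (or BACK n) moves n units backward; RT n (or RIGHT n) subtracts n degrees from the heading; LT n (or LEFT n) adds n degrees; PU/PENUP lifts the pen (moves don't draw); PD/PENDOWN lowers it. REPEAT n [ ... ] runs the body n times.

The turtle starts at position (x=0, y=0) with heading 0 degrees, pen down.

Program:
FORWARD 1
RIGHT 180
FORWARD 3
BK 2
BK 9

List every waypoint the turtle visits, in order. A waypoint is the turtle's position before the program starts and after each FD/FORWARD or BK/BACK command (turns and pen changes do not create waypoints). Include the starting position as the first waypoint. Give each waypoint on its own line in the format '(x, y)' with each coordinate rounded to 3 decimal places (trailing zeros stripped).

Executing turtle program step by step:
Start: pos=(0,0), heading=0, pen down
FD 1: (0,0) -> (1,0) [heading=0, draw]
RT 180: heading 0 -> 180
FD 3: (1,0) -> (-2,0) [heading=180, draw]
BK 2: (-2,0) -> (0,0) [heading=180, draw]
BK 9: (0,0) -> (9,0) [heading=180, draw]
Final: pos=(9,0), heading=180, 4 segment(s) drawn
Waypoints (5 total):
(0, 0)
(1, 0)
(-2, 0)
(0, 0)
(9, 0)

Answer: (0, 0)
(1, 0)
(-2, 0)
(0, 0)
(9, 0)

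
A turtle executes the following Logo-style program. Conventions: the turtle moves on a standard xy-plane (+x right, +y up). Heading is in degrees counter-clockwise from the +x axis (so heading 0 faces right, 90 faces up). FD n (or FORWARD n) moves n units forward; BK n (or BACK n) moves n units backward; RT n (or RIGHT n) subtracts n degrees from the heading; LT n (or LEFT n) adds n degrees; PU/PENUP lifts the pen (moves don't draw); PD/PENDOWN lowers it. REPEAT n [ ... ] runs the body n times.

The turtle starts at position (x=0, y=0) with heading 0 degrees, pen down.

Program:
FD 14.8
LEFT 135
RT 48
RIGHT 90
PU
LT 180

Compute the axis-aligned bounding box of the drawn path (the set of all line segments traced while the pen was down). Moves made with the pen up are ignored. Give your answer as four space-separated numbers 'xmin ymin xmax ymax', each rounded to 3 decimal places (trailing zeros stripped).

Executing turtle program step by step:
Start: pos=(0,0), heading=0, pen down
FD 14.8: (0,0) -> (14.8,0) [heading=0, draw]
LT 135: heading 0 -> 135
RT 48: heading 135 -> 87
RT 90: heading 87 -> 357
PU: pen up
LT 180: heading 357 -> 177
Final: pos=(14.8,0), heading=177, 1 segment(s) drawn

Segment endpoints: x in {0, 14.8}, y in {0}
xmin=0, ymin=0, xmax=14.8, ymax=0

Answer: 0 0 14.8 0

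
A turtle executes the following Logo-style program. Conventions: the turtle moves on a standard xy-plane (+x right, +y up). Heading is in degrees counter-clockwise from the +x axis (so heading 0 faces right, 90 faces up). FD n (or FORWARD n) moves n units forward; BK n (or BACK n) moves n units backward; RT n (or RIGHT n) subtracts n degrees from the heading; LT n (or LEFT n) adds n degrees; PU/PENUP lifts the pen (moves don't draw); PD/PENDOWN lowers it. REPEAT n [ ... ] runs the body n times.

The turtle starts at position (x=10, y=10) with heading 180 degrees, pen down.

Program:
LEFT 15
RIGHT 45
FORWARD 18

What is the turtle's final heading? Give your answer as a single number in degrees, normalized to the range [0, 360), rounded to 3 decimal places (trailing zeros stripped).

Answer: 150

Derivation:
Executing turtle program step by step:
Start: pos=(10,10), heading=180, pen down
LT 15: heading 180 -> 195
RT 45: heading 195 -> 150
FD 18: (10,10) -> (-5.588,19) [heading=150, draw]
Final: pos=(-5.588,19), heading=150, 1 segment(s) drawn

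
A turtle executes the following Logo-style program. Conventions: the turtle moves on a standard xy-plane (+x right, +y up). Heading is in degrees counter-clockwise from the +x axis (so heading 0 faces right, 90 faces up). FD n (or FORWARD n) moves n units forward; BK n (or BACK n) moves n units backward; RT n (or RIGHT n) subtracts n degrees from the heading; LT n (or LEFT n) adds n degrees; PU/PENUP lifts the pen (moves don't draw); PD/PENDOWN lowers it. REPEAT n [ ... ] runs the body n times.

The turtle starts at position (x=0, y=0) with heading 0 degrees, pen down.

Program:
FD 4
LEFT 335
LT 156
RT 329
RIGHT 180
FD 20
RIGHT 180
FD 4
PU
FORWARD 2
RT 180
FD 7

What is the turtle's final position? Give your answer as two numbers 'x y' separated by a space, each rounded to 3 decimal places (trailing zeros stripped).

Answer: 23.972 -6.489

Derivation:
Executing turtle program step by step:
Start: pos=(0,0), heading=0, pen down
FD 4: (0,0) -> (4,0) [heading=0, draw]
LT 335: heading 0 -> 335
LT 156: heading 335 -> 131
RT 329: heading 131 -> 162
RT 180: heading 162 -> 342
FD 20: (4,0) -> (23.021,-6.18) [heading=342, draw]
RT 180: heading 342 -> 162
FD 4: (23.021,-6.18) -> (19.217,-4.944) [heading=162, draw]
PU: pen up
FD 2: (19.217,-4.944) -> (17.315,-4.326) [heading=162, move]
RT 180: heading 162 -> 342
FD 7: (17.315,-4.326) -> (23.972,-6.489) [heading=342, move]
Final: pos=(23.972,-6.489), heading=342, 3 segment(s) drawn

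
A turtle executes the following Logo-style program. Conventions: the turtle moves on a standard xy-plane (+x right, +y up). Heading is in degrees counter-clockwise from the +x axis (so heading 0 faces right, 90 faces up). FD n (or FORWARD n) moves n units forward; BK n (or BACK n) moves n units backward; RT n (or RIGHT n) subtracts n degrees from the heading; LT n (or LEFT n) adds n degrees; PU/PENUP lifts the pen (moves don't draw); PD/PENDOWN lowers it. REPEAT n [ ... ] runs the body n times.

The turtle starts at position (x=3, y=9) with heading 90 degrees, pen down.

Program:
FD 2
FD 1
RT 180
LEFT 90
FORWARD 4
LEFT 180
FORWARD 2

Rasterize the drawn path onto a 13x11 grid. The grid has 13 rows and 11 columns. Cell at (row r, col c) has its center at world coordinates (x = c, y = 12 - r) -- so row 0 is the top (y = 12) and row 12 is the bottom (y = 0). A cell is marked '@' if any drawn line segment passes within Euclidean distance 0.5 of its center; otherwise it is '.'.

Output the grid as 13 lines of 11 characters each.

Answer: ...@@@@@...
...@.......
...@.......
...@.......
...........
...........
...........
...........
...........
...........
...........
...........
...........

Derivation:
Segment 0: (3,9) -> (3,11)
Segment 1: (3,11) -> (3,12)
Segment 2: (3,12) -> (7,12)
Segment 3: (7,12) -> (5,12)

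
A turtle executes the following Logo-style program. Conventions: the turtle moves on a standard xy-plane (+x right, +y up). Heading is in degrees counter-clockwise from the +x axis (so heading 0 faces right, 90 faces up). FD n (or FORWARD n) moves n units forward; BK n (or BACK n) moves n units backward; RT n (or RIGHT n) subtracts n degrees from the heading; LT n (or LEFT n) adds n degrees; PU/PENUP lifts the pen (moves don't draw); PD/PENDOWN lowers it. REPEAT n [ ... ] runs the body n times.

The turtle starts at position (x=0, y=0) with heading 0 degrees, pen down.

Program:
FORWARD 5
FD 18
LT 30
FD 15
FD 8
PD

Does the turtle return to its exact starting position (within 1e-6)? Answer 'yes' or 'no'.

Answer: no

Derivation:
Executing turtle program step by step:
Start: pos=(0,0), heading=0, pen down
FD 5: (0,0) -> (5,0) [heading=0, draw]
FD 18: (5,0) -> (23,0) [heading=0, draw]
LT 30: heading 0 -> 30
FD 15: (23,0) -> (35.99,7.5) [heading=30, draw]
FD 8: (35.99,7.5) -> (42.919,11.5) [heading=30, draw]
PD: pen down
Final: pos=(42.919,11.5), heading=30, 4 segment(s) drawn

Start position: (0, 0)
Final position: (42.919, 11.5)
Distance = 44.433; >= 1e-6 -> NOT closed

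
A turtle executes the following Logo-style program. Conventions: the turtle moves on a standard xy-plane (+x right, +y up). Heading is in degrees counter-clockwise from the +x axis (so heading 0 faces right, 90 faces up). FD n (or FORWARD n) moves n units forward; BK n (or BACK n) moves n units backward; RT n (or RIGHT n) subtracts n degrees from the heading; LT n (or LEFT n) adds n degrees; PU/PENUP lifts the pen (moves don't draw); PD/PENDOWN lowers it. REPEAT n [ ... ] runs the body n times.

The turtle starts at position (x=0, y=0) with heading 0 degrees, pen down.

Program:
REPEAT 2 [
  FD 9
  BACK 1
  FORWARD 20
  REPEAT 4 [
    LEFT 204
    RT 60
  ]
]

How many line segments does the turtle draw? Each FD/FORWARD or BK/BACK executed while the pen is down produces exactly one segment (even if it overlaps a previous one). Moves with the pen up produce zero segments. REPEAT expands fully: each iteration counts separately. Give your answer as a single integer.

Executing turtle program step by step:
Start: pos=(0,0), heading=0, pen down
REPEAT 2 [
  -- iteration 1/2 --
  FD 9: (0,0) -> (9,0) [heading=0, draw]
  BK 1: (9,0) -> (8,0) [heading=0, draw]
  FD 20: (8,0) -> (28,0) [heading=0, draw]
  REPEAT 4 [
    -- iteration 1/4 --
    LT 204: heading 0 -> 204
    RT 60: heading 204 -> 144
    -- iteration 2/4 --
    LT 204: heading 144 -> 348
    RT 60: heading 348 -> 288
    -- iteration 3/4 --
    LT 204: heading 288 -> 132
    RT 60: heading 132 -> 72
    -- iteration 4/4 --
    LT 204: heading 72 -> 276
    RT 60: heading 276 -> 216
  ]
  -- iteration 2/2 --
  FD 9: (28,0) -> (20.719,-5.29) [heading=216, draw]
  BK 1: (20.719,-5.29) -> (21.528,-4.702) [heading=216, draw]
  FD 20: (21.528,-4.702) -> (5.348,-16.458) [heading=216, draw]
  REPEAT 4 [
    -- iteration 1/4 --
    LT 204: heading 216 -> 60
    RT 60: heading 60 -> 0
    -- iteration 2/4 --
    LT 204: heading 0 -> 204
    RT 60: heading 204 -> 144
    -- iteration 3/4 --
    LT 204: heading 144 -> 348
    RT 60: heading 348 -> 288
    -- iteration 4/4 --
    LT 204: heading 288 -> 132
    RT 60: heading 132 -> 72
  ]
]
Final: pos=(5.348,-16.458), heading=72, 6 segment(s) drawn
Segments drawn: 6

Answer: 6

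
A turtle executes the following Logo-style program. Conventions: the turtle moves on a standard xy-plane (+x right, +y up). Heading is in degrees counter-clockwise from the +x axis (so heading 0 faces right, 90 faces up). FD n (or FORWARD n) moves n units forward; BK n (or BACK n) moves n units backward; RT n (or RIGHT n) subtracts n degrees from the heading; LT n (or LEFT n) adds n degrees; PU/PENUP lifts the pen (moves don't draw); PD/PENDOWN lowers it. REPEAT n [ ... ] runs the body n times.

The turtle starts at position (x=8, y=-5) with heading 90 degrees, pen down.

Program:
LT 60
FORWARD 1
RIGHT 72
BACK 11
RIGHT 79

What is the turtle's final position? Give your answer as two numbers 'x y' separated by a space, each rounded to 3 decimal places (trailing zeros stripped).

Executing turtle program step by step:
Start: pos=(8,-5), heading=90, pen down
LT 60: heading 90 -> 150
FD 1: (8,-5) -> (7.134,-4.5) [heading=150, draw]
RT 72: heading 150 -> 78
BK 11: (7.134,-4.5) -> (4.847,-15.26) [heading=78, draw]
RT 79: heading 78 -> 359
Final: pos=(4.847,-15.26), heading=359, 2 segment(s) drawn

Answer: 4.847 -15.26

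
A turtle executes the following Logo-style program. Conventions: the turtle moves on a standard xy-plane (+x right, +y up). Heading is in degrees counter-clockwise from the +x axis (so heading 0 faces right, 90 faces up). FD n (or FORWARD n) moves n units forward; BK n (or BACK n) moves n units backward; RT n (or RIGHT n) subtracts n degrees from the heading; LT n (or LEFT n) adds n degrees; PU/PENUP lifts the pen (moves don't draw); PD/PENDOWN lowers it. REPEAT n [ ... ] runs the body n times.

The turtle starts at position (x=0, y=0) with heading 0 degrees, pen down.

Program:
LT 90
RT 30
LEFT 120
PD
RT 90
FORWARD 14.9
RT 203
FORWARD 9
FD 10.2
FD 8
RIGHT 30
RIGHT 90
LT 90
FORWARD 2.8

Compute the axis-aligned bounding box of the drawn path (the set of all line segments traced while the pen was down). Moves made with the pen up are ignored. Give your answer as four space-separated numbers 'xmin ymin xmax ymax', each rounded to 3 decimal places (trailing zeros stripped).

Answer: -12.864 -11.823 0 14.9

Derivation:
Executing turtle program step by step:
Start: pos=(0,0), heading=0, pen down
LT 90: heading 0 -> 90
RT 30: heading 90 -> 60
LT 120: heading 60 -> 180
PD: pen down
RT 90: heading 180 -> 90
FD 14.9: (0,0) -> (0,14.9) [heading=90, draw]
RT 203: heading 90 -> 247
FD 9: (0,14.9) -> (-3.517,6.615) [heading=247, draw]
FD 10.2: (-3.517,6.615) -> (-7.502,-2.774) [heading=247, draw]
FD 8: (-7.502,-2.774) -> (-10.628,-10.138) [heading=247, draw]
RT 30: heading 247 -> 217
RT 90: heading 217 -> 127
LT 90: heading 127 -> 217
FD 2.8: (-10.628,-10.138) -> (-12.864,-11.823) [heading=217, draw]
Final: pos=(-12.864,-11.823), heading=217, 5 segment(s) drawn

Segment endpoints: x in {-12.864, -10.628, -7.502, -3.517, 0, 0}, y in {-11.823, -10.138, -2.774, 0, 6.615, 14.9}
xmin=-12.864, ymin=-11.823, xmax=0, ymax=14.9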